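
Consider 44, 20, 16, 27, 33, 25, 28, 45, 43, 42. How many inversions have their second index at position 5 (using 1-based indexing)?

The element at index 5 is 33.
Elements before it: 44, 20, 16, 27
Those larger than 33: 44

1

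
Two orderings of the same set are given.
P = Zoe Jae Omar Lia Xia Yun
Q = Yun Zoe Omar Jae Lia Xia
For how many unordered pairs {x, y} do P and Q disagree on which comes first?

Assign each item its position (1..6) in the first ordering, then rewrite the second ordering as that position sequence:
positions: Zoe→1, Jae→2, Omar→3, Lia→4, Xia→5, Yun→6
second ordering as positions: [6, 1, 3, 2, 4, 5]
Discordant pairs = inversions in this position sequence.
6: 1, 3, 2, 4, 5 → 5
1: 0
3: 2 → 1
2: 0
4: 0
5: 0
Total: 5 + 0 + 1 + 0 + 0 + 0 = 6

6 disagreeing pairs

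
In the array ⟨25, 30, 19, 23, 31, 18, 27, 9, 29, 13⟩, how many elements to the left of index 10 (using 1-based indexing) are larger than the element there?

8

The element at index 10 is 13.
Elements before it: 25, 30, 19, 23, 31, 18, 27, 9, 29
Those larger than 13: 25, 30, 19, 23, 31, 18, 27, 29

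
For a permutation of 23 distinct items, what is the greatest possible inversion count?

253

The maximum occurs when the array is in strictly decreasing order: every one of the C(23, 2) pairs is inverted.
C(23, 2) = 23·22/2 = 253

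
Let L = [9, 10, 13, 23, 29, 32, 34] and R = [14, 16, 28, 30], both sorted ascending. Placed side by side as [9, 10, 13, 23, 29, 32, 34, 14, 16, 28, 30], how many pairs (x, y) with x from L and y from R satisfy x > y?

13

Take each right-half value and tally the left-half values above it:
r = 14: 23, 29, 32, 34 → 4
r = 16: 23, 29, 32, 34 → 4
r = 28: 29, 32, 34 → 3
r = 30: 32, 34 → 2
Cross-inversions: 4 + 4 + 3 + 2 = 13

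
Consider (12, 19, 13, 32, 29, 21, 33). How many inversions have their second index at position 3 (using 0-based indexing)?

The element at index 3 is 32.
Elements before it: 12, 19, 13
None of them are larger than 32.

0 such elements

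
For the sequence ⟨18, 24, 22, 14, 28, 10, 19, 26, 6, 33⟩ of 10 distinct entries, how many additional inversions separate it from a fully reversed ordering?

Maximum inversions for 10 distinct elements is C(10, 2) = 10·9/2 = 45.
Current inversions — for each element, count later smaller elements:
18: 3
24: 5
22: 4
14: 2
28: 4
10: 1
19: 1
26: 1
6: 0
33: 0
Current total: 3 + 5 + 4 + 2 + 4 + 1 + 1 + 1 + 0 + 0 = 21
Shortfall: 45 − 21 = 24

24 inversions short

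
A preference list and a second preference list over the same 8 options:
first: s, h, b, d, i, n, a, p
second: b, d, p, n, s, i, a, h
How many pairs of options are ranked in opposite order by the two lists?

Pairs: 14

Assign each item its position (1..8) in the first ordering, then rewrite the second ordering as that position sequence:
positions: s→1, h→2, b→3, d→4, i→5, n→6, a→7, p→8
second ordering as positions: [3, 4, 8, 6, 1, 5, 7, 2]
Discordant pairs = inversions in this position sequence.
3: 1, 2 → 2
4: 1, 2 → 2
8: 6, 1, 5, 7, 2 → 5
6: 1, 5, 2 → 3
1: 0
5: 2 → 1
7: 2 → 1
2: 0
Total: 2 + 2 + 5 + 3 + 0 + 1 + 1 + 0 = 14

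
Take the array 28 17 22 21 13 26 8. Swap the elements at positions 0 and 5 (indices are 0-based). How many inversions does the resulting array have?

Positions 0 and 5 hold 28 and 26; after swapping, the array is [26, 17, 22, 21, 13, 28, 8].
Sweep left to right; for each value list the smaller values that follow it:
26 → 17, 22, 21, 13, 8 → 5
17 → 13, 8 → 2
22 → 21, 13, 8 → 3
21 → 13, 8 → 2
13 → 8 → 1
28 → 8 → 1
8 → none → 0
Sum: 5 + 2 + 3 + 2 + 1 + 1 + 0 = 14

There are 14 inversions.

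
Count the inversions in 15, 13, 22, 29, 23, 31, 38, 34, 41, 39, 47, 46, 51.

5

Element-by-element contributions:
15 → 13 → 1
13 → none → 0
22 → none → 0
29 → 23 → 1
23 → none → 0
31 → none → 0
38 → 34 → 1
34 → none → 0
41 → 39 → 1
39 → none → 0
47 → 46 → 1
46 → none → 0
51 → none → 0
Sum: 1 + 0 + 0 + 1 + 0 + 0 + 1 + 0 + 1 + 0 + 1 + 0 + 0 = 5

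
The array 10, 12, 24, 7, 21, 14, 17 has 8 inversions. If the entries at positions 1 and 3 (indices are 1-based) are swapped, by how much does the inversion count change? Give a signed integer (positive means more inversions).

+3

Positions 1 and 3 hold 10 and 24; after swapping, the array is [24, 12, 10, 7, 21, 14, 17].
Element-by-element contributions:
24 → 12, 10, 7, 21, 14, 17 → 6
12 → 10, 7 → 2
10 → 7 → 1
7 → none → 0
21 → 14, 17 → 2
14 → none → 0
17 → none → 0
Sum: 6 + 2 + 1 + 0 + 2 + 0 + 0 = 11
Change: 11 − 8 = +3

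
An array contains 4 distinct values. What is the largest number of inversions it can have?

6 inversions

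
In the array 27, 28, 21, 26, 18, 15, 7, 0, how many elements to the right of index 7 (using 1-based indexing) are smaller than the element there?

1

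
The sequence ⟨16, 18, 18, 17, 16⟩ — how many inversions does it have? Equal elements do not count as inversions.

5 inversions

Out-of-order index pairs (1-indexed):
(2,4): 18 > 17
(2,5): 18 > 16
(3,4): 18 > 17
(3,5): 18 > 16
(4,5): 17 > 16
That's 5 pairs.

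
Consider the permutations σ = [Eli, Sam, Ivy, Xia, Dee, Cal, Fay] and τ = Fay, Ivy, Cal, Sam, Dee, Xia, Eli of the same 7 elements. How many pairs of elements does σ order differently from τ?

16

Assign each item its position (1..7) in the first ordering, then rewrite the second ordering as that position sequence:
positions: Eli→1, Sam→2, Ivy→3, Xia→4, Dee→5, Cal→6, Fay→7
second ordering as positions: [7, 3, 6, 2, 5, 4, 1]
Discordant pairs = inversions in this position sequence.
7: 3, 6, 2, 5, 4, 1 → 6
3: 2, 1 → 2
6: 2, 5, 4, 1 → 4
2: 1 → 1
5: 4, 1 → 2
4: 1 → 1
1: 0
Total: 6 + 2 + 4 + 1 + 2 + 1 + 0 = 16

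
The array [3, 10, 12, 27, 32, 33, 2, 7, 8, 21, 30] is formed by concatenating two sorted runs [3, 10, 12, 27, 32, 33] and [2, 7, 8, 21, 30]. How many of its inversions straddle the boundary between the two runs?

For each element r of the right run, count left-run elements greater than r:
r = 2: 3, 10, 12, 27, 32, 33 → 6
r = 7: 10, 12, 27, 32, 33 → 5
r = 8: 10, 12, 27, 32, 33 → 5
r = 21: 27, 32, 33 → 3
r = 30: 32, 33 → 2
Cross-inversions: 6 + 5 + 5 + 3 + 2 = 21

Split inversions: 21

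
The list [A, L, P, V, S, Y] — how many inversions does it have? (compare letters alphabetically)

1 inversion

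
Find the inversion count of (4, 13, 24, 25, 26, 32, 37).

0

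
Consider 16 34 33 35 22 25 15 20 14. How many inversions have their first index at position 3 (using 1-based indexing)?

The element at index 3 is 33.
Elements after it: 35, 22, 25, 15, 20, 14
Those smaller than 33: 22, 25, 15, 20, 14

5 such elements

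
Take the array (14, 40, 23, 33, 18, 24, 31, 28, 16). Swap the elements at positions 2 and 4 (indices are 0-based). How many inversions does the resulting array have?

Inversions: 18

Positions 2 and 4 hold 23 and 18; after swapping, the array is [14, 40, 18, 33, 23, 24, 31, 28, 16].
Element-by-element contributions:
14: 0
40: 7
18: 1
33: 5
23: 1
24: 1
31: 2
28: 1
16: 0
Sum: 0 + 7 + 1 + 5 + 1 + 1 + 2 + 1 + 0 = 18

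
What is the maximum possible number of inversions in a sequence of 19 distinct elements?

171 inversions

The maximum occurs when the array is in strictly decreasing order: every one of the C(19, 2) pairs is inverted.
C(19, 2) = 19·18/2 = 171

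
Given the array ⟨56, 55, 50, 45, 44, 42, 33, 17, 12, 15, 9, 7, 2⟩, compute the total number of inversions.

77

For each element, count later entries that are smaller:
56 → 55, 50, 45, 44, 42, 33, 17, 12, 15, 9, 7, 2 → 12
55 → 50, 45, 44, 42, 33, 17, 12, 15, 9, 7, 2 → 11
50 → 45, 44, 42, 33, 17, 12, 15, 9, 7, 2 → 10
45 → 44, 42, 33, 17, 12, 15, 9, 7, 2 → 9
44 → 42, 33, 17, 12, 15, 9, 7, 2 → 8
42 → 33, 17, 12, 15, 9, 7, 2 → 7
33 → 17, 12, 15, 9, 7, 2 → 6
17 → 12, 15, 9, 7, 2 → 5
12 → 9, 7, 2 → 3
15 → 9, 7, 2 → 3
9 → 7, 2 → 2
7 → 2 → 1
2 → none → 0
Sum: 12 + 11 + 10 + 9 + 8 + 7 + 6 + 5 + 3 + 3 + 2 + 1 + 0 = 77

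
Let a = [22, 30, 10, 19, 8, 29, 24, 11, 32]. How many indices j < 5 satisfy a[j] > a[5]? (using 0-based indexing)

1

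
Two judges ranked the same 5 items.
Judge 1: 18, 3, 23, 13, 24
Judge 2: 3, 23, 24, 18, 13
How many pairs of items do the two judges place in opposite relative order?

There are 4 discordant pairs.

Assign each item its position (1..5) in the first ordering, then rewrite the second ordering as that position sequence:
positions: 18→1, 3→2, 23→3, 13→4, 24→5
second ordering as positions: [2, 3, 5, 1, 4]
Discordant pairs = inversions in this position sequence.
2: 1 → 1
3: 1 → 1
5: 1, 4 → 2
1: 0
4: 0
Total: 1 + 1 + 2 + 0 + 0 = 4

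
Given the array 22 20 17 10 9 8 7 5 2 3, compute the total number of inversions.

44 inversions

Element-by-element contributions:
22 → 20, 17, 10, 9, 8, 7, 5, 2, 3 → 9
20 → 17, 10, 9, 8, 7, 5, 2, 3 → 8
17 → 10, 9, 8, 7, 5, 2, 3 → 7
10 → 9, 8, 7, 5, 2, 3 → 6
9 → 8, 7, 5, 2, 3 → 5
8 → 7, 5, 2, 3 → 4
7 → 5, 2, 3 → 3
5 → 2, 3 → 2
2 → none → 0
3 → none → 0
Sum: 9 + 8 + 7 + 6 + 5 + 4 + 3 + 2 + 0 + 0 = 44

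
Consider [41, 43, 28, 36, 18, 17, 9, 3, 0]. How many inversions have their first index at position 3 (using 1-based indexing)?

5

The element at index 3 is 28.
Elements after it: 36, 18, 17, 9, 3, 0
Those smaller than 28: 18, 17, 9, 3, 0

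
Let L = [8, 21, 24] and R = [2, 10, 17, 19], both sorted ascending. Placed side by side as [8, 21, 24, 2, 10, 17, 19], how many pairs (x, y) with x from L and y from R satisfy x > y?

9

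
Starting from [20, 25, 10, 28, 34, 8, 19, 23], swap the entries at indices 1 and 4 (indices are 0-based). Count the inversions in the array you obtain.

17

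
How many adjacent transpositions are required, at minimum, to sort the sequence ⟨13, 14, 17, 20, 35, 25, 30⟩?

Minimum adjacent swaps = number of inversions (each swap of adjacent out-of-order elements removes one inversion and no swap can remove more).
Count inversions — for each element, later elements that are smaller:
13: none → 0
14: none → 0
17: none → 0
20: none → 0
35: 25, 30 → 2
25: none → 0
30: none → 0
Total inversions: 0 + 0 + 0 + 0 + 2 + 0 + 0 = 2

2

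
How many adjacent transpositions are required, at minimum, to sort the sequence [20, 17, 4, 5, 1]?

9

Minimum adjacent swaps = number of inversions (each swap of adjacent out-of-order elements removes one inversion and no swap can remove more).
Count inversions — for each element, later elements that are smaller:
20: 17, 4, 5, 1 → 4
17: 4, 5, 1 → 3
4: 1 → 1
5: 1 → 1
1: none → 0
Total inversions: 4 + 3 + 1 + 1 + 0 = 9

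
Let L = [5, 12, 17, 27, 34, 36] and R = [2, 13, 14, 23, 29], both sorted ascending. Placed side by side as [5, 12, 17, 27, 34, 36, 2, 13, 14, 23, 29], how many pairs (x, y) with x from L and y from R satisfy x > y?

For each element r of the right run, count left-run elements greater than r:
r = 2: 5, 12, 17, 27, 34, 36 → 6
r = 13: 17, 27, 34, 36 → 4
r = 14: 17, 27, 34, 36 → 4
r = 23: 27, 34, 36 → 3
r = 29: 34, 36 → 2
Cross-inversions: 6 + 4 + 4 + 3 + 2 = 19

19 cross-inversions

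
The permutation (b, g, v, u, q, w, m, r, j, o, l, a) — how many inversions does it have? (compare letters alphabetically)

39

Count, for each position, how many later elements it exceeds:
b → a → 1
g → a → 1
v → u, q, m, r, j, o, l, a → 8
u → q, m, r, j, o, l, a → 7
q → m, j, o, l, a → 5
w → m, r, j, o, l, a → 6
m → j, l, a → 3
r → j, o, l, a → 4
j → a → 1
o → l, a → 2
l → a → 1
a → none → 0
Sum: 1 + 1 + 8 + 7 + 5 + 6 + 3 + 4 + 1 + 2 + 1 + 0 = 39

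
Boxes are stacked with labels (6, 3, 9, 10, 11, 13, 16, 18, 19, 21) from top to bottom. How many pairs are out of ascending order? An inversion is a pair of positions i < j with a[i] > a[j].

1

For each element, count later entries that are smaller:
6 → 3 → 1
3 → none → 0
9 → none → 0
10 → none → 0
11 → none → 0
13 → none → 0
16 → none → 0
18 → none → 0
19 → none → 0
21 → none → 0
Sum: 1 + 0 + 0 + 0 + 0 + 0 + 0 + 0 + 0 + 0 = 1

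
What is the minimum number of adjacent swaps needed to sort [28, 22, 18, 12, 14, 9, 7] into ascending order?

Minimum adjacent swaps = number of inversions (each swap of adjacent out-of-order elements removes one inversion and no swap can remove more).
Count inversions — for each element, later elements that are smaller:
28: 22, 18, 12, 14, 9, 7 → 6
22: 18, 12, 14, 9, 7 → 5
18: 12, 14, 9, 7 → 4
12: 9, 7 → 2
14: 9, 7 → 2
9: 7 → 1
7: none → 0
Total inversions: 6 + 5 + 4 + 2 + 2 + 1 + 0 = 20

20 adjacent swaps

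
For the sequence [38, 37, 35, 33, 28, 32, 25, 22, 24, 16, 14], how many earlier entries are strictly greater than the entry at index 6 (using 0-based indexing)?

The element at index 6 is 25.
Elements before it: 38, 37, 35, 33, 28, 32
Those larger than 25: 38, 37, 35, 33, 28, 32

6 such elements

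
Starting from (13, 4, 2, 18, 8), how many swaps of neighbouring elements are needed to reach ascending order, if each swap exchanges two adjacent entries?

Minimum adjacent swaps = number of inversions (each swap of adjacent out-of-order elements removes one inversion and no swap can remove more).
Count inversions — for each element, later elements that are smaller:
13: 4, 2, 8 → 3
4: 2 → 1
2: none → 0
18: 8 → 1
8: none → 0
Total inversions: 3 + 1 + 0 + 1 + 0 = 5

5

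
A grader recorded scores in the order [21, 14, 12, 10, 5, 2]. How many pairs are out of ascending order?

15 out-of-order pairs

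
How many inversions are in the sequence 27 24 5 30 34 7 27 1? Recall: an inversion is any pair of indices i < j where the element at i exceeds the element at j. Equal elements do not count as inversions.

There are 16 inversions.

For each element, count later entries that are smaller:
27: 4
24: 3
5: 1
30: 3
34: 3
7: 1
27: 1
1: 0
Sum: 4 + 3 + 1 + 3 + 3 + 1 + 1 + 0 = 16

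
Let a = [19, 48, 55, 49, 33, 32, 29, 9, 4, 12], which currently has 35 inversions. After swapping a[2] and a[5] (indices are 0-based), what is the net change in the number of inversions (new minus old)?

-5

Positions 2 and 5 hold 55 and 32; after swapping, the array is [19, 48, 32, 49, 33, 55, 29, 9, 4, 12].
For each element, count later entries that are smaller:
19: 3
48: 6
32: 4
49: 5
33: 4
55: 4
29: 3
9: 1
4: 0
12: 0
Sum: 3 + 6 + 4 + 5 + 4 + 4 + 3 + 1 + 0 + 0 = 30
Change: 30 − 35 = -5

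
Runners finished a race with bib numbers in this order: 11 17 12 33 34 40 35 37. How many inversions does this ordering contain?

There are 3 out-of-order pairs.

Count, for each position, how many later elements it exceeds:
11 → none → 0
17 → 12 → 1
12 → none → 0
33 → none → 0
34 → none → 0
40 → 35, 37 → 2
35 → none → 0
37 → none → 0
Sum: 0 + 1 + 0 + 0 + 0 + 2 + 0 + 0 = 3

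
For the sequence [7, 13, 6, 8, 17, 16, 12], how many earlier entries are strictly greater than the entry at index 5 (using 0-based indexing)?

1 such element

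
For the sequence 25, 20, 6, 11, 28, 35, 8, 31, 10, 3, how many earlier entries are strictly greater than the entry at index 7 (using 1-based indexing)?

5

The element at index 7 is 8.
Elements before it: 25, 20, 6, 11, 28, 35
Those larger than 8: 25, 20, 11, 28, 35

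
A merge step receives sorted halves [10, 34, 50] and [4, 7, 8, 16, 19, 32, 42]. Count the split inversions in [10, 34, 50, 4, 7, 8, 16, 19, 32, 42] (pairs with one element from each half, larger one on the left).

Take each right-half value and tally the left-half values above it:
r = 4: 10, 34, 50 → 3
r = 7: 10, 34, 50 → 3
r = 8: 10, 34, 50 → 3
r = 16: 34, 50 → 2
r = 19: 34, 50 → 2
r = 32: 34, 50 → 2
r = 42: 50 → 1
Cross-inversions: 3 + 3 + 3 + 2 + 2 + 2 + 1 = 16

16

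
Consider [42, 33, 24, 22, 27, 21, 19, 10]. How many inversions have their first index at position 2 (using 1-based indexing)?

6 such elements

The element at index 2 is 33.
Elements after it: 24, 22, 27, 21, 19, 10
Those smaller than 33: 24, 22, 27, 21, 19, 10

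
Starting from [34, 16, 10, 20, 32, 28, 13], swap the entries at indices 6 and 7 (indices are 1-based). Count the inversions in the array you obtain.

Inversions: 11

Positions 6 and 7 hold 28 and 13; after swapping, the array is [34, 16, 10, 20, 32, 13, 28].
Count, for each position, how many later elements it exceeds:
34 → 16, 10, 20, 32, 13, 28 → 6
16 → 10, 13 → 2
10 → none → 0
20 → 13 → 1
32 → 13, 28 → 2
13 → none → 0
28 → none → 0
Sum: 6 + 2 + 0 + 1 + 2 + 0 + 0 = 11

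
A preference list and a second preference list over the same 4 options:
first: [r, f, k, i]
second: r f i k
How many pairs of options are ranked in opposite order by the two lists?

Assign each item its position (1..4) in the first ordering, then rewrite the second ordering as that position sequence:
positions: r→1, f→2, k→3, i→4
second ordering as positions: [1, 2, 4, 3]
Discordant pairs = inversions in this position sequence.
1: 0
2: 0
4: 3 → 1
3: 0
Total: 0 + 0 + 1 + 0 = 1

1 pair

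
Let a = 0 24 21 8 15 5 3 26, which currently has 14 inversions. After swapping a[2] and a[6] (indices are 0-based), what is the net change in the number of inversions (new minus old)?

Positions 2 and 6 hold 21 and 3; after swapping, the array is [0, 24, 3, 8, 15, 5, 21, 26].
Sweep left to right; for each value list the smaller values that follow it:
0 → none → 0
24 → 3, 8, 15, 5, 21 → 5
3 → none → 0
8 → 5 → 1
15 → 5 → 1
5 → none → 0
21 → none → 0
26 → none → 0
Sum: 0 + 5 + 0 + 1 + 1 + 0 + 0 + 0 = 7
Change: 7 − 14 = -7

-7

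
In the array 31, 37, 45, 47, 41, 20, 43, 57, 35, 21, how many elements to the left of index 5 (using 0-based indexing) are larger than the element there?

The element at index 5 is 20.
Elements before it: 31, 37, 45, 47, 41
Those larger than 20: 31, 37, 45, 47, 41

5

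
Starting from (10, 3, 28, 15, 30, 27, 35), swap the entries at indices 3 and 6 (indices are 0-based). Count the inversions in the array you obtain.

9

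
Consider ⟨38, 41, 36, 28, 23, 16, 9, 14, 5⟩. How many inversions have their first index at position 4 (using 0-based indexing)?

4

The element at index 4 is 23.
Elements after it: 16, 9, 14, 5
Those smaller than 23: 16, 9, 14, 5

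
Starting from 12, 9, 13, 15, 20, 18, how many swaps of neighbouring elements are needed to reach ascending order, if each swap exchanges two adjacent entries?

Minimum adjacent swaps = number of inversions (each swap of adjacent out-of-order elements removes one inversion and no swap can remove more).
Count inversions — for each element, later elements that are smaller:
12: 9 → 1
9: none → 0
13: none → 0
15: none → 0
20: 18 → 1
18: none → 0
Total inversions: 1 + 0 + 0 + 0 + 1 + 0 = 2

Adjacent swaps: 2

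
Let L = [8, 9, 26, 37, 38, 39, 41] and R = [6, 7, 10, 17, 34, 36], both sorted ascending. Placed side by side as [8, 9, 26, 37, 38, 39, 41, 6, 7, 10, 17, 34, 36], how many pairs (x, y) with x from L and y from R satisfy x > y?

Cross-inversions: 32

Count, for every r in R, how many entries of L exceed r:
r = 6: 8, 9, 26, 37, 38, 39, 41 → 7
r = 7: 8, 9, 26, 37, 38, 39, 41 → 7
r = 10: 26, 37, 38, 39, 41 → 5
r = 17: 26, 37, 38, 39, 41 → 5
r = 34: 37, 38, 39, 41 → 4
r = 36: 37, 38, 39, 41 → 4
Cross-inversions: 7 + 7 + 5 + 5 + 4 + 4 = 32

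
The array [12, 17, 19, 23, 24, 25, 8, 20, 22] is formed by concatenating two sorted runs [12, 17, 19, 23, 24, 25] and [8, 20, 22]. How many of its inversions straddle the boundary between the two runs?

There are 12 cross-inversions.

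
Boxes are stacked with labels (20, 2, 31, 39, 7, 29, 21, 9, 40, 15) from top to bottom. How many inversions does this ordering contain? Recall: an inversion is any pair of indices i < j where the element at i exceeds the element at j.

Element-by-element contributions:
20 → 2, 7, 9, 15 → 4
2 → none → 0
31 → 7, 29, 21, 9, 15 → 5
39 → 7, 29, 21, 9, 15 → 5
7 → none → 0
29 → 21, 9, 15 → 3
21 → 9, 15 → 2
9 → none → 0
40 → 15 → 1
15 → none → 0
Sum: 4 + 0 + 5 + 5 + 0 + 3 + 2 + 0 + 1 + 0 = 20

20 out-of-order pairs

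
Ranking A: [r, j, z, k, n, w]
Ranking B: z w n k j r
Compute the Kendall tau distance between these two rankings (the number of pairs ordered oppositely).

There are 12 discordant pairs.

Assign each item its position (1..6) in the first ordering, then rewrite the second ordering as that position sequence:
positions: r→1, j→2, z→3, k→4, n→5, w→6
second ordering as positions: [3, 6, 5, 4, 2, 1]
Discordant pairs = inversions in this position sequence.
3: 2, 1 → 2
6: 5, 4, 2, 1 → 4
5: 4, 2, 1 → 3
4: 2, 1 → 2
2: 1 → 1
1: 0
Total: 2 + 4 + 3 + 2 + 1 + 0 = 12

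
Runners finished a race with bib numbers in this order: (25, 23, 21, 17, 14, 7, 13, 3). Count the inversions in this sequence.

Inversions: 27

Count, for each position, how many later elements it exceeds:
25: 7
23: 6
21: 5
17: 4
14: 3
7: 1
13: 1
3: 0
Sum: 7 + 6 + 5 + 4 + 3 + 1 + 1 + 0 = 27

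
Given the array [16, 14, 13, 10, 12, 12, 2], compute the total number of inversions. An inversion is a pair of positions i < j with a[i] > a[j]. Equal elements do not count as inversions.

Sweep left to right; for each value list the smaller values that follow it:
16: 6
14: 5
13: 4
10: 1
12: 1
12: 1
2: 0
Sum: 6 + 5 + 4 + 1 + 1 + 1 + 0 = 18

18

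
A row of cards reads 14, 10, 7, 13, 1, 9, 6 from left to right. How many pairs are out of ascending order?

16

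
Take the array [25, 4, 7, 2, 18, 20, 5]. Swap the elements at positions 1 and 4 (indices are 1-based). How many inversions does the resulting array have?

There are 6 inversions.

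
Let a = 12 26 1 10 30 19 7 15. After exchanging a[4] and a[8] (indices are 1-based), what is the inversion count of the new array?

15 inversions

Positions 4 and 8 hold 10 and 15; after swapping, the array is [12, 26, 1, 15, 30, 19, 7, 10].
For each element, count later entries that are smaller:
12 → 1, 7, 10 → 3
26 → 1, 15, 19, 7, 10 → 5
1 → none → 0
15 → 7, 10 → 2
30 → 19, 7, 10 → 3
19 → 7, 10 → 2
7 → none → 0
10 → none → 0
Sum: 3 + 5 + 0 + 2 + 3 + 2 + 0 + 0 = 15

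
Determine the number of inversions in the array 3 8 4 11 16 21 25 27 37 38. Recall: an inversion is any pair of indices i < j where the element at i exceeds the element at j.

Sweep left to right; for each value list the smaller values that follow it:
3 → none → 0
8 → 4 → 1
4 → none → 0
11 → none → 0
16 → none → 0
21 → none → 0
25 → none → 0
27 → none → 0
37 → none → 0
38 → none → 0
Sum: 0 + 1 + 0 + 0 + 0 + 0 + 0 + 0 + 0 + 0 = 1

1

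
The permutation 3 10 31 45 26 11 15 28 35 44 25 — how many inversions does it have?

Sweep left to right; for each value list the smaller values that follow it:
3 → none → 0
10 → none → 0
31 → 26, 11, 15, 28, 25 → 5
45 → 26, 11, 15, 28, 35, 44, 25 → 7
26 → 11, 15, 25 → 3
11 → none → 0
15 → none → 0
28 → 25 → 1
35 → 25 → 1
44 → 25 → 1
25 → none → 0
Sum: 0 + 0 + 5 + 7 + 3 + 0 + 0 + 1 + 1 + 1 + 0 = 18

18 inversions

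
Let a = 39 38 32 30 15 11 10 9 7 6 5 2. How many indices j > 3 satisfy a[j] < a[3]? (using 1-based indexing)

The element at index 3 is 32.
Elements after it: 30, 15, 11, 10, 9, 7, 6, 5, 2
Those smaller than 32: 30, 15, 11, 10, 9, 7, 6, 5, 2

9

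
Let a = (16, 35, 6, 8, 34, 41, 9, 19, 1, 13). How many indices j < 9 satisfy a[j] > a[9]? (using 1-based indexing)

8 such elements

The element at index 9 is 1.
Elements before it: 16, 35, 6, 8, 34, 41, 9, 19
Those larger than 1: 16, 35, 6, 8, 34, 41, 9, 19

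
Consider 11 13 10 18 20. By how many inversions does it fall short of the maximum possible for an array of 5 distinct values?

8

Maximum inversions for 5 distinct elements is C(5, 2) = 5·4/2 = 10.
Current inversions — for each element, count later smaller elements:
11: 1
13: 1
10: 0
18: 0
20: 0
Current total: 1 + 1 + 0 + 0 + 0 = 2
Shortfall: 10 − 2 = 8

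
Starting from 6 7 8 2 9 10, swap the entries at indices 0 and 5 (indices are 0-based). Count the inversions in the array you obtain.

10 inversions

Positions 0 and 5 hold 6 and 10; after swapping, the array is [10, 7, 8, 2, 9, 6].
Count, for each position, how many later elements it exceeds:
10: 5
7: 2
8: 2
2: 0
9: 1
6: 0
Sum: 5 + 2 + 2 + 0 + 1 + 0 = 10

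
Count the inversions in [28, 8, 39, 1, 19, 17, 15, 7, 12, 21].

Out-of-order pairs: 26

Count, for each position, how many later elements it exceeds:
28 → 8, 1, 19, 17, 15, 7, 12, 21 → 8
8 → 1, 7 → 2
39 → 1, 19, 17, 15, 7, 12, 21 → 7
1 → none → 0
19 → 17, 15, 7, 12 → 4
17 → 15, 7, 12 → 3
15 → 7, 12 → 2
7 → none → 0
12 → none → 0
21 → none → 0
Sum: 8 + 2 + 7 + 0 + 4 + 3 + 2 + 0 + 0 + 0 = 26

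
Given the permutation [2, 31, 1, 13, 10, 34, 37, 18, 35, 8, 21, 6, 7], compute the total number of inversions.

38 out-of-order pairs

Element-by-element contributions:
2: 1
31: 8
1: 0
13: 4
10: 3
34: 5
37: 6
18: 3
35: 4
8: 2
21: 2
6: 0
7: 0
Sum: 1 + 8 + 0 + 4 + 3 + 5 + 6 + 3 + 4 + 2 + 2 + 0 + 0 = 38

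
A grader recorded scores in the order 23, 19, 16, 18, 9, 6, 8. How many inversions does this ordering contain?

Count, for each position, how many later elements it exceeds:
23 → 19, 16, 18, 9, 6, 8 → 6
19 → 16, 18, 9, 6, 8 → 5
16 → 9, 6, 8 → 3
18 → 9, 6, 8 → 3
9 → 6, 8 → 2
6 → none → 0
8 → none → 0
Sum: 6 + 5 + 3 + 3 + 2 + 0 + 0 = 19

19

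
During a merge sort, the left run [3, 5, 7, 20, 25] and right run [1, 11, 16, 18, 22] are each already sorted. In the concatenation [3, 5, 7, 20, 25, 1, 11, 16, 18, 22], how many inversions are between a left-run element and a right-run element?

For each element r of the right run, count left-run elements greater than r:
r = 1: 3, 5, 7, 20, 25 → 5
r = 11: 20, 25 → 2
r = 16: 20, 25 → 2
r = 18: 20, 25 → 2
r = 22: 25 → 1
Cross-inversions: 5 + 2 + 2 + 2 + 1 = 12

There are 12 split inversions.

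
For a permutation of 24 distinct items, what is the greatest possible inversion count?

There are 276 inversions.

The maximum occurs when the array is in strictly decreasing order: every one of the C(24, 2) pairs is inverted.
C(24, 2) = 24·23/2 = 276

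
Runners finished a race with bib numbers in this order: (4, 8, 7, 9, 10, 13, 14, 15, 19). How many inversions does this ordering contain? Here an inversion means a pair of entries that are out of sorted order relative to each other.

Element-by-element contributions:
4 → none → 0
8 → 7 → 1
7 → none → 0
9 → none → 0
10 → none → 0
13 → none → 0
14 → none → 0
15 → none → 0
19 → none → 0
Sum: 0 + 1 + 0 + 0 + 0 + 0 + 0 + 0 + 0 = 1

1 out-of-order pair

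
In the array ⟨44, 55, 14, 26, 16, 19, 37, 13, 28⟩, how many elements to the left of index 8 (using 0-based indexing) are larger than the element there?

The element at index 8 is 28.
Elements before it: 44, 55, 14, 26, 16, 19, 37, 13
Those larger than 28: 44, 55, 37

3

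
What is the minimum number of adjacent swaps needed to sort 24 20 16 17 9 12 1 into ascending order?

19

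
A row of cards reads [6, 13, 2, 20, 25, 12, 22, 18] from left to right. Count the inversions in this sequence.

Count, for each position, how many later elements it exceeds:
6 → 2 → 1
13 → 2, 12 → 2
2 → none → 0
20 → 12, 18 → 2
25 → 12, 22, 18 → 3
12 → none → 0
22 → 18 → 1
18 → none → 0
Sum: 1 + 2 + 0 + 2 + 3 + 0 + 1 + 0 = 9

9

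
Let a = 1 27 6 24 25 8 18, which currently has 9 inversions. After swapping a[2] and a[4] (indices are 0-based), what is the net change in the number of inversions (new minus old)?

Positions 2 and 4 hold 6 and 25; after swapping, the array is [1, 27, 25, 24, 6, 8, 18].
Sweep left to right; for each value list the smaller values that follow it:
1: 0
27: 5
25: 4
24: 3
6: 0
8: 0
18: 0
Sum: 0 + 5 + 4 + 3 + 0 + 0 + 0 = 12
Change: 12 − 9 = +3

+3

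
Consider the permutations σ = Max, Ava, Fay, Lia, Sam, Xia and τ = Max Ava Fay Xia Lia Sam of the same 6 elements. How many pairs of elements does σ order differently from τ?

Discordant pairs: 2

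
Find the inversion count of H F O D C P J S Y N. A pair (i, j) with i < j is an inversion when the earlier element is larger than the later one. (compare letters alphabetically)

14 inversions

Sweep left to right; for each value list the smaller values that follow it:
H → F, D, C → 3
F → D, C → 2
O → D, C, J, N → 4
D → C → 1
C → none → 0
P → J, N → 2
J → none → 0
S → N → 1
Y → N → 1
N → none → 0
Sum: 3 + 2 + 4 + 1 + 0 + 2 + 0 + 1 + 1 + 0 = 14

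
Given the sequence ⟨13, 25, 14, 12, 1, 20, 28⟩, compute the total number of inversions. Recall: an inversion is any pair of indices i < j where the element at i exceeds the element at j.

Count, for each position, how many later elements it exceeds:
13 → 12, 1 → 2
25 → 14, 12, 1, 20 → 4
14 → 12, 1 → 2
12 → 1 → 1
1 → none → 0
20 → none → 0
28 → none → 0
Sum: 2 + 4 + 2 + 1 + 0 + 0 + 0 = 9

Inversions: 9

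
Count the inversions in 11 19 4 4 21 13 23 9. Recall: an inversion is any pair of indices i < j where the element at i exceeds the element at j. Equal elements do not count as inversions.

11

Element-by-element contributions:
11: 3
19: 4
4: 0
4: 0
21: 2
13: 1
23: 1
9: 0
Sum: 3 + 4 + 0 + 0 + 2 + 1 + 1 + 0 = 11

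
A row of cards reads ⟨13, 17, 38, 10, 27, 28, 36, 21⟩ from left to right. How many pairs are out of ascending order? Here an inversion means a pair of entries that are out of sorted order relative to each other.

Count, for each position, how many later elements it exceeds:
13 → 10 → 1
17 → 10 → 1
38 → 10, 27, 28, 36, 21 → 5
10 → none → 0
27 → 21 → 1
28 → 21 → 1
36 → 21 → 1
21 → none → 0
Sum: 1 + 1 + 5 + 0 + 1 + 1 + 1 + 0 = 10

10 out-of-order pairs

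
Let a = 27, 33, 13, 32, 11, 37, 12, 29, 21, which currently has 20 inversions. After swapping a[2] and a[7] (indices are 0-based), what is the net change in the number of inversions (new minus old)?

+1

Positions 2 and 7 hold 13 and 29; after swapping, the array is [27, 33, 29, 32, 11, 37, 12, 13, 21].
For each element, count later entries that are smaller:
27: 4
33: 6
29: 4
32: 4
11: 0
37: 3
12: 0
13: 0
21: 0
Sum: 4 + 6 + 4 + 4 + 0 + 3 + 0 + 0 + 0 = 21
Change: 21 − 20 = +1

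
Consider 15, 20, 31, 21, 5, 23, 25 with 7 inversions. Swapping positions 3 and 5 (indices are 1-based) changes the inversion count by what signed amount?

-3

Positions 3 and 5 hold 31 and 5; after swapping, the array is [15, 20, 5, 21, 31, 23, 25].
Count, for each position, how many later elements it exceeds:
15 → 5 → 1
20 → 5 → 1
5 → none → 0
21 → none → 0
31 → 23, 25 → 2
23 → none → 0
25 → none → 0
Sum: 1 + 1 + 0 + 0 + 2 + 0 + 0 = 4
Change: 4 − 7 = -3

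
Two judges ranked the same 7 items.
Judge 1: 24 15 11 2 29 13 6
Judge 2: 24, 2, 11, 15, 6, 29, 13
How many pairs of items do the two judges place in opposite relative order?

5 discordant pairs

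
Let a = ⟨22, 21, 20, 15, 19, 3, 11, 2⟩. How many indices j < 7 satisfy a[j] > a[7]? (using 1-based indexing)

The element at index 7 is 11.
Elements before it: 22, 21, 20, 15, 19, 3
Those larger than 11: 22, 21, 20, 15, 19

5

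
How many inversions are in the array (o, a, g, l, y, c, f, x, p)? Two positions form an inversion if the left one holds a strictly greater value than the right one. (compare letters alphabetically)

Element-by-element contributions:
o: 5
a: 0
g: 2
l: 2
y: 4
c: 0
f: 0
x: 1
p: 0
Sum: 5 + 0 + 2 + 2 + 4 + 0 + 0 + 1 + 0 = 14

14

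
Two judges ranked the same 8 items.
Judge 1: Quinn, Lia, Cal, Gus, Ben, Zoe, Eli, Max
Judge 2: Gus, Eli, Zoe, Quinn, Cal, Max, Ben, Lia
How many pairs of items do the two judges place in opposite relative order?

Assign each item its position (1..8) in the first ordering, then rewrite the second ordering as that position sequence:
positions: Quinn→1, Lia→2, Cal→3, Gus→4, Ben→5, Zoe→6, Eli→7, Max→8
second ordering as positions: [4, 7, 6, 1, 3, 8, 5, 2]
Discordant pairs = inversions in this position sequence.
4: 1, 3, 2 → 3
7: 6, 1, 3, 5, 2 → 5
6: 1, 3, 5, 2 → 4
1: 0
3: 2 → 1
8: 5, 2 → 2
5: 2 → 1
2: 0
Total: 3 + 5 + 4 + 0 + 1 + 2 + 1 + 0 = 16

16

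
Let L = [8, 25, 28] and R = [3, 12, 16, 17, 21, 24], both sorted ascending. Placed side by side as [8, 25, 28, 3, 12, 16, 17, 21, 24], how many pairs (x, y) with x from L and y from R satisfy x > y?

Split inversions: 13

Take each right-half value and tally the left-half values above it:
r = 3: 8, 25, 28 → 3
r = 12: 25, 28 → 2
r = 16: 25, 28 → 2
r = 17: 25, 28 → 2
r = 21: 25, 28 → 2
r = 24: 25, 28 → 2
Cross-inversions: 3 + 2 + 2 + 2 + 2 + 2 = 13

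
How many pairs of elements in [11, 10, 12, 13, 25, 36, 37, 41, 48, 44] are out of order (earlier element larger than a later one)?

Out-of-order pairs: 2

Element-by-element contributions:
11: 1
10: 0
12: 0
13: 0
25: 0
36: 0
37: 0
41: 0
48: 1
44: 0
Sum: 1 + 0 + 0 + 0 + 0 + 0 + 0 + 0 + 1 + 0 = 2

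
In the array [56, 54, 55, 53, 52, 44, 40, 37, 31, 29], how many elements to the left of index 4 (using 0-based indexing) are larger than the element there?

4

The element at index 4 is 52.
Elements before it: 56, 54, 55, 53
Those larger than 52: 56, 54, 55, 53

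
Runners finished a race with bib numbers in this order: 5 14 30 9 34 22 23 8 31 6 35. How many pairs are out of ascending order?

Inversions: 21

For each element, count later entries that are smaller:
5: 0
14: 3
30: 5
9: 2
34: 5
22: 2
23: 2
8: 1
31: 1
6: 0
35: 0
Sum: 0 + 3 + 5 + 2 + 5 + 2 + 2 + 1 + 1 + 0 + 0 = 21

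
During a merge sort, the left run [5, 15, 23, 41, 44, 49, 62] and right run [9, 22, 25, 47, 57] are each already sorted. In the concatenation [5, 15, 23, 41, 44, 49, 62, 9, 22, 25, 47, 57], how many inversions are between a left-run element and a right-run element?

18

For each element r of the right run, count left-run elements greater than r:
r = 9: 15, 23, 41, 44, 49, 62 → 6
r = 22: 23, 41, 44, 49, 62 → 5
r = 25: 41, 44, 49, 62 → 4
r = 47: 49, 62 → 2
r = 57: 62 → 1
Cross-inversions: 6 + 5 + 4 + 2 + 1 = 18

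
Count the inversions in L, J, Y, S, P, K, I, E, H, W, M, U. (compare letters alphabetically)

Sweep left to right; for each value list the smaller values that follow it:
L → J, K, I, E, H → 5
J → I, E, H → 3
Y → S, P, K, I, E, H, W, M, U → 9
S → P, K, I, E, H, M → 6
P → K, I, E, H, M → 5
K → I, E, H → 3
I → E, H → 2
E → none → 0
H → none → 0
W → M, U → 2
M → none → 0
U → none → 0
Sum: 5 + 3 + 9 + 6 + 5 + 3 + 2 + 0 + 0 + 2 + 0 + 0 = 35

35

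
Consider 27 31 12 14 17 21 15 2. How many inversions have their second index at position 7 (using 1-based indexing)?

The element at index 7 is 15.
Elements before it: 27, 31, 12, 14, 17, 21
Those larger than 15: 27, 31, 17, 21

4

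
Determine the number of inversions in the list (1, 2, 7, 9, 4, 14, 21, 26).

Sweep left to right; for each value list the smaller values that follow it:
1: 0
2: 0
7: 1
9: 1
4: 0
14: 0
21: 0
26: 0
Sum: 0 + 0 + 1 + 1 + 0 + 0 + 0 + 0 = 2

2 out-of-order pairs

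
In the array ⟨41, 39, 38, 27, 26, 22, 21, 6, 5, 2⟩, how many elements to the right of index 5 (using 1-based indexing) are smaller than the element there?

The element at index 5 is 26.
Elements after it: 22, 21, 6, 5, 2
Those smaller than 26: 22, 21, 6, 5, 2

5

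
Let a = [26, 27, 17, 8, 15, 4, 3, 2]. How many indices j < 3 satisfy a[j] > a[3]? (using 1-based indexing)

The element at index 3 is 17.
Elements before it: 26, 27
Those larger than 17: 26, 27

2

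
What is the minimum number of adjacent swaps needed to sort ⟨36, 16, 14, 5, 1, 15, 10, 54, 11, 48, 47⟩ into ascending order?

24 swaps

The minimum number of adjacent swaps to sort an array equals its inversion count, since every such swap removes exactly one inversion.
Count inversions — for each element, later elements that are smaller:
36: 16, 14, 5, 1, 15, 10, 11 → 7
16: 14, 5, 1, 15, 10, 11 → 6
14: 5, 1, 10, 11 → 4
5: 1 → 1
1: none → 0
15: 10, 11 → 2
10: none → 0
54: 11, 48, 47 → 3
11: none → 0
48: 47 → 1
47: none → 0
Total inversions: 7 + 6 + 4 + 1 + 0 + 2 + 0 + 3 + 0 + 1 + 0 = 24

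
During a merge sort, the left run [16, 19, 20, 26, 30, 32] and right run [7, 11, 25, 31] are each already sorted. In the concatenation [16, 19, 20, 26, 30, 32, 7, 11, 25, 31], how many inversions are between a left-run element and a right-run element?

There are 16 cross-inversions.

Count, for every r in R, how many entries of L exceed r:
r = 7: 16, 19, 20, 26, 30, 32 → 6
r = 11: 16, 19, 20, 26, 30, 32 → 6
r = 25: 26, 30, 32 → 3
r = 31: 32 → 1
Cross-inversions: 6 + 6 + 3 + 1 = 16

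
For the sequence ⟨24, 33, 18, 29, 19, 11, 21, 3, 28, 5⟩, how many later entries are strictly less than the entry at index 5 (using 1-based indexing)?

The element at index 5 is 19.
Elements after it: 11, 21, 3, 28, 5
Those smaller than 19: 11, 3, 5

3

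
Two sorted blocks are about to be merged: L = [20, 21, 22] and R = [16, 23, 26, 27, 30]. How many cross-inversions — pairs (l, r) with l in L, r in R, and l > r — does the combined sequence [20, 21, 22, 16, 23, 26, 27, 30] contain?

For each element r of the right run, count left-run elements greater than r:
r = 16: 20, 21, 22 → 3
r = 23: none → 0
r = 26: none → 0
r = 27: none → 0
r = 30: none → 0
Cross-inversions: 3 + 0 + 0 + 0 + 0 = 3

Cross-inversions: 3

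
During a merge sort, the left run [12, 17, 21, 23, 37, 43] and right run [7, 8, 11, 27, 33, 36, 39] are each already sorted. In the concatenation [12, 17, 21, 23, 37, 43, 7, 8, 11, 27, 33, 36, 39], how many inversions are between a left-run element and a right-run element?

25 split inversions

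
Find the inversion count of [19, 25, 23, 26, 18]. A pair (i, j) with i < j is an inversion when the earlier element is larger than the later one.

5

Sweep left to right; for each value list the smaller values that follow it:
19 → 18 → 1
25 → 23, 18 → 2
23 → 18 → 1
26 → 18 → 1
18 → none → 0
Sum: 1 + 2 + 1 + 1 + 0 = 5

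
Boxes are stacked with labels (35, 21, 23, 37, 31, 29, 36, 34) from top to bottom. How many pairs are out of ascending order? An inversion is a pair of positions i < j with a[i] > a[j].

For each element, count later entries that are smaller:
35 → 21, 23, 31, 29, 34 → 5
21 → none → 0
23 → none → 0
37 → 31, 29, 36, 34 → 4
31 → 29 → 1
29 → none → 0
36 → 34 → 1
34 → none → 0
Sum: 5 + 0 + 0 + 4 + 1 + 0 + 1 + 0 = 11

11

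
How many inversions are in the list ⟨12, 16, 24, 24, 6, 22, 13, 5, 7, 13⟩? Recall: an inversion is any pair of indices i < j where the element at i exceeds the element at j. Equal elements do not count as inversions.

27

Sweep left to right; for each value list the smaller values that follow it:
12 → 6, 5, 7 → 3
16 → 6, 13, 5, 7, 13 → 5
24 → 6, 22, 13, 5, 7, 13 → 6
24 → 6, 22, 13, 5, 7, 13 → 6
6 → 5 → 1
22 → 13, 5, 7, 13 → 4
13 → 5, 7 → 2
5 → none → 0
7 → none → 0
13 → none → 0
Sum: 3 + 5 + 6 + 6 + 1 + 4 + 2 + 0 + 0 + 0 = 27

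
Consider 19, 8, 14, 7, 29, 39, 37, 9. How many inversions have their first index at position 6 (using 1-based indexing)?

The element at index 6 is 39.
Elements after it: 37, 9
Those smaller than 39: 37, 9

2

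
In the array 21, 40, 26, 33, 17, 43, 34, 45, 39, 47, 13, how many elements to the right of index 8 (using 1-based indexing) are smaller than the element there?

2 such elements

The element at index 8 is 45.
Elements after it: 39, 47, 13
Those smaller than 45: 39, 13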